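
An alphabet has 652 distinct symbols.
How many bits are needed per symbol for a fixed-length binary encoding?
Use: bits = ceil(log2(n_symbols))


log2(652) = 9.3487
Bracket: 2^9 = 512 < 652 <= 2^10 = 1024
So ceil(log2(652)) = 10

bits = ceil(log2(652)) = ceil(9.3487) = 10 bits


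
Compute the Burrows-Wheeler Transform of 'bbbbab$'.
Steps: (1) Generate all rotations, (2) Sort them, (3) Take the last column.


Rotations (sorted):
  0: $bbbbab -> last char: b
  1: ab$bbbb -> last char: b
  2: b$bbbba -> last char: a
  3: bab$bbb -> last char: b
  4: bbab$bb -> last char: b
  5: bbbab$b -> last char: b
  6: bbbbab$ -> last char: $


BWT = bbabbb$


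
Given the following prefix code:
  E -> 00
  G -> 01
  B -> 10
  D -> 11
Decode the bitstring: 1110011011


Decoding step by step:
Bits 11 -> D
Bits 10 -> B
Bits 01 -> G
Bits 10 -> B
Bits 11 -> D


Decoded message: DBGBD


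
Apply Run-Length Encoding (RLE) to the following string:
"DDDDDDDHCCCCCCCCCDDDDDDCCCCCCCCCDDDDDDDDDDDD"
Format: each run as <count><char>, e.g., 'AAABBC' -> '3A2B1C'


Scanning runs left to right:
  i=0: run of 'D' x 7 -> '7D'
  i=7: run of 'H' x 1 -> '1H'
  i=8: run of 'C' x 9 -> '9C'
  i=17: run of 'D' x 6 -> '6D'
  i=23: run of 'C' x 9 -> '9C'
  i=32: run of 'D' x 12 -> '12D'

RLE = 7D1H9C6D9C12D


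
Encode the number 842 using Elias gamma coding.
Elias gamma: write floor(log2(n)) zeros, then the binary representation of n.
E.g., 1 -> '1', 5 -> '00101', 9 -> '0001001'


num_bits = floor(log2(842)) + 1 = 10
leading_zeros = num_bits - 1 = 9
binary(842) = 1101001010

Elias gamma(842) = '000000000' + '1101001010' = 0000000001101001010 (19 bits)


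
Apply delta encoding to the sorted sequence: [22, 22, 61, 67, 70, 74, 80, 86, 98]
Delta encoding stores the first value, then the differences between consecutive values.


First value: 22
Deltas:
  22 - 22 = 0
  61 - 22 = 39
  67 - 61 = 6
  70 - 67 = 3
  74 - 70 = 4
  80 - 74 = 6
  86 - 80 = 6
  98 - 86 = 12


Delta encoded: [22, 0, 39, 6, 3, 4, 6, 6, 12]


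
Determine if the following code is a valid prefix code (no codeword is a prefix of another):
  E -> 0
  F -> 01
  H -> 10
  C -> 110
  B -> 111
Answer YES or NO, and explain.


Checking each pair (does one codeword prefix another?):
  E='0' vs F='01': prefix -- VIOLATION

NO -- this is NOT a valid prefix code. E (0) is a prefix of F (01).


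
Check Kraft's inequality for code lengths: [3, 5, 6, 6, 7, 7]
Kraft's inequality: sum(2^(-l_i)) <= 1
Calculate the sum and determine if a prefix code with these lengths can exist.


Sum = 2^(-3) + 2^(-5) + 2^(-6) + 2^(-6) + 2^(-7) + 2^(-7)
    = 0.125 + 0.03125 + 0.015625 + 0.015625 + 0.0078125 + 0.0078125
    = 26/128 = 0.203125
Since 0.203125 <= 1, Kraft's inequality IS satisfied.
A prefix code with these lengths CAN exist.

Kraft sum = 0.203125. Satisfied.


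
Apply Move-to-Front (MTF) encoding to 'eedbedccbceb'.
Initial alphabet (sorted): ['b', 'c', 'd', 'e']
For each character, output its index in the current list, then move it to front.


MTF encoding:
'e': index 3 in ['b', 'c', 'd', 'e'] -> ['e', 'b', 'c', 'd']
'e': index 0 in ['e', 'b', 'c', 'd'] -> ['e', 'b', 'c', 'd']
'd': index 3 in ['e', 'b', 'c', 'd'] -> ['d', 'e', 'b', 'c']
'b': index 2 in ['d', 'e', 'b', 'c'] -> ['b', 'd', 'e', 'c']
'e': index 2 in ['b', 'd', 'e', 'c'] -> ['e', 'b', 'd', 'c']
'd': index 2 in ['e', 'b', 'd', 'c'] -> ['d', 'e', 'b', 'c']
'c': index 3 in ['d', 'e', 'b', 'c'] -> ['c', 'd', 'e', 'b']
'c': index 0 in ['c', 'd', 'e', 'b'] -> ['c', 'd', 'e', 'b']
'b': index 3 in ['c', 'd', 'e', 'b'] -> ['b', 'c', 'd', 'e']
'c': index 1 in ['b', 'c', 'd', 'e'] -> ['c', 'b', 'd', 'e']
'e': index 3 in ['c', 'b', 'd', 'e'] -> ['e', 'c', 'b', 'd']
'b': index 2 in ['e', 'c', 'b', 'd'] -> ['b', 'e', 'c', 'd']


Output: [3, 0, 3, 2, 2, 2, 3, 0, 3, 1, 3, 2]


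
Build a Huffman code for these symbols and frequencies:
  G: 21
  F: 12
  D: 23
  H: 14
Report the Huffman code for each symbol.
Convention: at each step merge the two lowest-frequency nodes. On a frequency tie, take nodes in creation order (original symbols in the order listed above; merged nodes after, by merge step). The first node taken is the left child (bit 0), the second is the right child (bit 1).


Huffman tree construction:
Step 1: Merge F(12) + H(14) = 26
Step 2: Merge G(21) + D(23) = 44
Step 3: Merge (F+H)(26) + (G+D)(44) = 70
Read each symbol's code off the tree from the root (left child = 0, right child = 1).

Codes:
  G: 10 (length 2)
  F: 00 (length 2)
  D: 11 (length 2)
  H: 01 (length 2)
Average code length: 140/70 = 2.0000 bits/symbol


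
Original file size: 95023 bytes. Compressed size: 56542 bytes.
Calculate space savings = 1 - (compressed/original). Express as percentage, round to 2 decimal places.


ratio = compressed/original = 56542/95023 = 0.595035
savings = 1 - ratio = 1 - 0.595035 = 0.404965
as a percentage: 0.404965 * 100 = 40.5%

Space savings = 1 - 56542/95023 = 40.5%


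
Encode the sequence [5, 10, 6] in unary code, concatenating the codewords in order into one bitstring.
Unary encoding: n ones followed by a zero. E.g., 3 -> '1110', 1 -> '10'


Encode each number as n ones followed by a terminating 0:
  5 -> 111110 (6 bits)
  10 -> 11111111110 (11 bits)
  6 -> 1111110 (7 bits)
Total length = 6 + 11 + 7 = 24 bits.

Unary([5, 10, 6]) = 111110111111111101111110 (24 bits)


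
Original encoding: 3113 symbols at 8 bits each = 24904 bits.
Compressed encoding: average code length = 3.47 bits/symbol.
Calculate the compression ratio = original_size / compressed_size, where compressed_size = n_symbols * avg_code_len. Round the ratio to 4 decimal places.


original_size = n_symbols * orig_bits = 3113 * 8 = 24904 bits
compressed_size = n_symbols * avg_code_len = 3113 * 3.47 = 10802.11 bits
ratio = original_size / compressed_size = 24904 / 10802.11 = 2.3055

Compression ratio = 2.3055


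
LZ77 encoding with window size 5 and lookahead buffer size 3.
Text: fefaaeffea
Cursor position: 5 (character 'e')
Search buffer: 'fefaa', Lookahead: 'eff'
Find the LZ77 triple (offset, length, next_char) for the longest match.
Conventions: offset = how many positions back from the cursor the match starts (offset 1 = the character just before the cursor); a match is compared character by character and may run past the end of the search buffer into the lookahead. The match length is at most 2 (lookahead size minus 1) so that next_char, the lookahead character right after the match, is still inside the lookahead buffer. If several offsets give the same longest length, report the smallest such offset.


Try each offset into the search buffer:
  offset=1 (pos 4, char 'a'): match length 0
  offset=2 (pos 3, char 'a'): match length 0
  offset=3 (pos 2, char 'f'): match length 0
  offset=4 (pos 1, char 'e'): match length 2
  offset=5 (pos 0, char 'f'): match length 0
Longest match has length 2 at offset 4.
next_char = character at position 5 + 2 = 7 -> 'f'

Best match: offset=4, length=2 (matching 'ef' starting at position 1)
LZ77 triple: (4, 2, 'f')


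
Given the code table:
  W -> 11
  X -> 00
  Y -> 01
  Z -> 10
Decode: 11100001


Decoding:
11 -> W
10 -> Z
00 -> X
01 -> Y


Result: WZXY


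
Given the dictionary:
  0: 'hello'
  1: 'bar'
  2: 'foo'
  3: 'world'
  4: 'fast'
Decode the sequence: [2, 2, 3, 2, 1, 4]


Look up each index in the dictionary:
  2 -> 'foo'
  2 -> 'foo'
  3 -> 'world'
  2 -> 'foo'
  1 -> 'bar'
  4 -> 'fast'

Decoded: "foo foo world foo bar fast"


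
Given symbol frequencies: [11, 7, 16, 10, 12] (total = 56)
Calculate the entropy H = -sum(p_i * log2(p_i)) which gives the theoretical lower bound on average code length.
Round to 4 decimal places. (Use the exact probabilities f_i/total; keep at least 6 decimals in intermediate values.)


Per-symbol terms -p_i * log2(p_i) with p_i = f_i/56:
  p = 11/56 = 0.196429: log2(p) = -2.347923, -p*log2(p) = 0.461199
  p = 7/56 = 0.125000: log2(p) = -3.000000, -p*log2(p) = 0.375000
  p = 16/56 = 0.285714: log2(p) = -1.807355, -p*log2(p) = 0.516387
  p = 10/56 = 0.178571: log2(p) = -2.485427, -p*log2(p) = 0.443826
  p = 12/56 = 0.214286: log2(p) = -2.222392, -p*log2(p) = 0.476227
H = 0.461199 + 0.375000 + 0.516387 + 0.443826 + 0.476227 = 2.272639

H = 2.2726 bits/symbol


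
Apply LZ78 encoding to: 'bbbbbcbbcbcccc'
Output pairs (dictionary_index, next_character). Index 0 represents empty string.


LZ78 encoding steps:
Dictionary: {0: ''}
Step 1: w='' (idx 0), next='b' -> output (0, 'b'), add 'b' as idx 1
Step 2: w='b' (idx 1), next='b' -> output (1, 'b'), add 'bb' as idx 2
Step 3: w='bb' (idx 2), next='c' -> output (2, 'c'), add 'bbc' as idx 3
Step 4: w='bbc' (idx 3), next='b' -> output (3, 'b'), add 'bbcb' as idx 4
Step 5: w='' (idx 0), next='c' -> output (0, 'c'), add 'c' as idx 5
Step 6: w='c' (idx 5), next='c' -> output (5, 'c'), add 'cc' as idx 6
Step 7: w='c' (idx 5), end of input -> output (5, '')


Encoded: [(0, 'b'), (1, 'b'), (2, 'c'), (3, 'b'), (0, 'c'), (5, 'c'), (5, '')]


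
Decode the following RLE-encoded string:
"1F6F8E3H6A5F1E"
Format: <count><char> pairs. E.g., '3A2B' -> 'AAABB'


Expanding each <count><char> pair:
  1F -> 'F'
  6F -> 'FFFFFF'
  8E -> 'EEEEEEEE'
  3H -> 'HHH'
  6A -> 'AAAAAA'
  5F -> 'FFFFF'
  1E -> 'E'

Decoded = FFFFFFFEEEEEEEEHHHAAAAAAFFFFFE


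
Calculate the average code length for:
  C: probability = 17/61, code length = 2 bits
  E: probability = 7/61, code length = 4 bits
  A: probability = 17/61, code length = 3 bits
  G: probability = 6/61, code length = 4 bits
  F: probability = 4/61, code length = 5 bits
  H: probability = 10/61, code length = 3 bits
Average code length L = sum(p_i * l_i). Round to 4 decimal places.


Weighted contributions p_i * l_i:
  C: (17/61) * 2 = 34/61
  E: (7/61) * 4 = 28/61
  A: (17/61) * 3 = 51/61
  G: (6/61) * 4 = 24/61
  F: (4/61) * 5 = 20/61
  H: (10/61) * 3 = 30/61
Sum = (34 + 28 + 51 + 24 + 20 + 30)/61 = 187/61

L = 187/61 = 3.0656 bits/symbol


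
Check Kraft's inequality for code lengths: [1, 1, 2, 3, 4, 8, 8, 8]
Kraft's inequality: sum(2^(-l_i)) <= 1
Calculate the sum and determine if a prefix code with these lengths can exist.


Sum = 2^(-1) + 2^(-1) + 2^(-2) + 2^(-3) + 2^(-4) + 2^(-8) + 2^(-8) + 2^(-8)
    = 0.5 + 0.5 + 0.25 + 0.125 + 0.0625 + 0.00390625 + 0.00390625 + 0.00390625
    = 371/256 = 1.44921875
Since 1.44921875 > 1, Kraft's inequality is NOT satisfied.
A prefix code with these lengths CANNOT exist.

Kraft sum = 1.44921875. Not satisfied.


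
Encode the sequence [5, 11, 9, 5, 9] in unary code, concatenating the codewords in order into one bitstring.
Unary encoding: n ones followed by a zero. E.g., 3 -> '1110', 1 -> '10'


Encode each number as n ones followed by a terminating 0:
  5 -> 111110 (6 bits)
  11 -> 111111111110 (12 bits)
  9 -> 1111111110 (10 bits)
  5 -> 111110 (6 bits)
  9 -> 1111111110 (10 bits)
Total length = 6 + 12 + 10 + 6 + 10 = 44 bits.

Unary([5, 11, 9, 5, 9]) = 11111011111111111011111111101111101111111110 (44 bits)


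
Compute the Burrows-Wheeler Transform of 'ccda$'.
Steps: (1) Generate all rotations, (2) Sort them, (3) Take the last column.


Rotations (sorted):
  0: $ccda -> last char: a
  1: a$ccd -> last char: d
  2: ccda$ -> last char: $
  3: cda$c -> last char: c
  4: da$cc -> last char: c


BWT = ad$cc


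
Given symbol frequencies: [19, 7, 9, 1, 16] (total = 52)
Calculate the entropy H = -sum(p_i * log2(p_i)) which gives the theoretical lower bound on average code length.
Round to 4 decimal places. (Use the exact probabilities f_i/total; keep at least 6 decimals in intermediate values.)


Per-symbol terms -p_i * log2(p_i) with p_i = f_i/52:
  p = 19/52 = 0.365385: log2(p) = -1.452512, -p*log2(p) = 0.530726
  p = 7/52 = 0.134615: log2(p) = -2.893085, -p*log2(p) = 0.389454
  p = 9/52 = 0.173077: log2(p) = -2.530515, -p*log2(p) = 0.437974
  p = 1/52 = 0.019231: log2(p) = -5.700440, -p*log2(p) = 0.109624
  p = 16/52 = 0.307692: log2(p) = -1.700440, -p*log2(p) = 0.523212
H = 0.530726 + 0.389454 + 0.437974 + 0.109624 + 0.523212 = 1.990990

H = 1.991 bits/symbol


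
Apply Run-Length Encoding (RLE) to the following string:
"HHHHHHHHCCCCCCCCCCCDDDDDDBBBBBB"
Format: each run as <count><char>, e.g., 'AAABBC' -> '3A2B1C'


Scanning runs left to right:
  i=0: run of 'H' x 8 -> '8H'
  i=8: run of 'C' x 11 -> '11C'
  i=19: run of 'D' x 6 -> '6D'
  i=25: run of 'B' x 6 -> '6B'

RLE = 8H11C6D6B


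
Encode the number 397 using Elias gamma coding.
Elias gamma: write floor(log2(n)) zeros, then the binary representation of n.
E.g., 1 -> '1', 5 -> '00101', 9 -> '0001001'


num_bits = floor(log2(397)) + 1 = 9
leading_zeros = num_bits - 1 = 8
binary(397) = 110001101

Elias gamma(397) = '00000000' + '110001101' = 00000000110001101 (17 bits)


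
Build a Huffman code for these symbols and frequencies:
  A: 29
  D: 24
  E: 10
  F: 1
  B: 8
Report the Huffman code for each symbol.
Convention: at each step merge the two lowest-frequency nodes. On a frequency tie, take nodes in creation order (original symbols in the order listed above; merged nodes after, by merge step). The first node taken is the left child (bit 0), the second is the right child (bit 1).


Huffman tree construction:
Step 1: Merge F(1) + B(8) = 9
Step 2: Merge (F+B)(9) + E(10) = 19
Step 3: Merge ((F+B)+E)(19) + D(24) = 43
Step 4: Merge A(29) + (((F+B)+E)+D)(43) = 72
Read each symbol's code off the tree from the root (left child = 0, right child = 1).

Codes:
  A: 0 (length 1)
  D: 11 (length 2)
  E: 101 (length 3)
  F: 1000 (length 4)
  B: 1001 (length 4)
Average code length: 143/72 = 1.9861 bits/symbol


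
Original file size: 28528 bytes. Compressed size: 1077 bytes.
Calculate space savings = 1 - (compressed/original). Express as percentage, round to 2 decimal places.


ratio = compressed/original = 1077/28528 = 0.037752
savings = 1 - ratio = 1 - 0.037752 = 0.962248
as a percentage: 0.962248 * 100 = 96.22%

Space savings = 1 - 1077/28528 = 96.22%


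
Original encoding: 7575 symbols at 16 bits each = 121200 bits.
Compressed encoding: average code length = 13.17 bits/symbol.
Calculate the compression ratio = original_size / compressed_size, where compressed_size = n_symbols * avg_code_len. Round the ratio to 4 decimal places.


original_size = n_symbols * orig_bits = 7575 * 16 = 121200 bits
compressed_size = n_symbols * avg_code_len = 7575 * 13.17 = 99762.75 bits
ratio = original_size / compressed_size = 121200 / 99762.75 = 1.2149

Compression ratio = 1.2149


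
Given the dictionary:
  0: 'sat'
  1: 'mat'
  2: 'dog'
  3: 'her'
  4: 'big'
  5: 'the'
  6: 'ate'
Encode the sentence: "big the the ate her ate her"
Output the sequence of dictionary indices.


Look up each word in the dictionary:
  'big' -> 4
  'the' -> 5
  'the' -> 5
  'ate' -> 6
  'her' -> 3
  'ate' -> 6
  'her' -> 3

Encoded: [4, 5, 5, 6, 3, 6, 3]


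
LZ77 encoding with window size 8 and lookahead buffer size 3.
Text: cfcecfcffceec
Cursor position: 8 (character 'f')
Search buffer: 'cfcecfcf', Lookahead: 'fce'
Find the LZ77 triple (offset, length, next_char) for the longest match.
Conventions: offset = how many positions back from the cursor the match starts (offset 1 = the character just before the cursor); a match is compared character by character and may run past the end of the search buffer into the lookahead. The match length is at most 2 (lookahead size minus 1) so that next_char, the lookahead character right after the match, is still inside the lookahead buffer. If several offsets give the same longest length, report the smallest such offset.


Try each offset into the search buffer:
  offset=1 (pos 7, char 'f'): match length 1
  offset=2 (pos 6, char 'c'): match length 0
  offset=3 (pos 5, char 'f'): match length 2
  offset=4 (pos 4, char 'c'): match length 0
  offset=5 (pos 3, char 'e'): match length 0
  offset=6 (pos 2, char 'c'): match length 0
  offset=7 (pos 1, char 'f'): match length 2
  offset=8 (pos 0, char 'c'): match length 0
Longest match has length 2, found at offsets 3, 7; take the smallest, offset 3.
next_char = character at position 8 + 2 = 10 -> 'e'

Best match: offset=3, length=2 (matching 'fc' starting at position 5)
LZ77 triple: (3, 2, 'e')


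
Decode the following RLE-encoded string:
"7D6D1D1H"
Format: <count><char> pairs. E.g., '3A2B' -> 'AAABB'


Expanding each <count><char> pair:
  7D -> 'DDDDDDD'
  6D -> 'DDDDDD'
  1D -> 'D'
  1H -> 'H'

Decoded = DDDDDDDDDDDDDDH


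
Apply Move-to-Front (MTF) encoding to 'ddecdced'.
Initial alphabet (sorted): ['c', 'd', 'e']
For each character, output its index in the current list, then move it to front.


MTF encoding:
'd': index 1 in ['c', 'd', 'e'] -> ['d', 'c', 'e']
'd': index 0 in ['d', 'c', 'e'] -> ['d', 'c', 'e']
'e': index 2 in ['d', 'c', 'e'] -> ['e', 'd', 'c']
'c': index 2 in ['e', 'd', 'c'] -> ['c', 'e', 'd']
'd': index 2 in ['c', 'e', 'd'] -> ['d', 'c', 'e']
'c': index 1 in ['d', 'c', 'e'] -> ['c', 'd', 'e']
'e': index 2 in ['c', 'd', 'e'] -> ['e', 'c', 'd']
'd': index 2 in ['e', 'c', 'd'] -> ['d', 'e', 'c']


Output: [1, 0, 2, 2, 2, 1, 2, 2]


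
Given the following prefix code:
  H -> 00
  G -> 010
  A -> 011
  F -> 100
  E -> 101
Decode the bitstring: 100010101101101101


Decoding step by step:
Bits 100 -> F
Bits 010 -> G
Bits 101 -> E
Bits 101 -> E
Bits 101 -> E
Bits 101 -> E


Decoded message: FGEEEE


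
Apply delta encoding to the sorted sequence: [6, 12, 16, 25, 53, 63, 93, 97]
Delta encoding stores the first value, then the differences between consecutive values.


First value: 6
Deltas:
  12 - 6 = 6
  16 - 12 = 4
  25 - 16 = 9
  53 - 25 = 28
  63 - 53 = 10
  93 - 63 = 30
  97 - 93 = 4


Delta encoded: [6, 6, 4, 9, 28, 10, 30, 4]


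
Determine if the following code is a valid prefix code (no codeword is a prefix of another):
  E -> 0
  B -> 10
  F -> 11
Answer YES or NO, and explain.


Checking each pair (does one codeword prefix another?):
  E='0' vs B='10': no prefix
  E='0' vs F='11': no prefix
  B='10' vs E='0': no prefix
  B='10' vs F='11': no prefix
  F='11' vs E='0': no prefix
  F='11' vs B='10': no prefix
No violation found over all pairs.

YES -- this is a valid prefix code. No codeword is a prefix of any other codeword.


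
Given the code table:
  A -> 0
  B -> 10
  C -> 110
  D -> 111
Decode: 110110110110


Decoding:
110 -> C
110 -> C
110 -> C
110 -> C


Result: CCCC


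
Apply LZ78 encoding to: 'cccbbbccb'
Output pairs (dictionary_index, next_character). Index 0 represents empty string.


LZ78 encoding steps:
Dictionary: {0: ''}
Step 1: w='' (idx 0), next='c' -> output (0, 'c'), add 'c' as idx 1
Step 2: w='c' (idx 1), next='c' -> output (1, 'c'), add 'cc' as idx 2
Step 3: w='' (idx 0), next='b' -> output (0, 'b'), add 'b' as idx 3
Step 4: w='b' (idx 3), next='b' -> output (3, 'b'), add 'bb' as idx 4
Step 5: w='cc' (idx 2), next='b' -> output (2, 'b'), add 'ccb' as idx 5


Encoded: [(0, 'c'), (1, 'c'), (0, 'b'), (3, 'b'), (2, 'b')]


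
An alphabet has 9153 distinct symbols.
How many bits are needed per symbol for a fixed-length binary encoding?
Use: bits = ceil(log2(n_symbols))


log2(9153) = 13.16
Bracket: 2^13 = 8192 < 9153 <= 2^14 = 16384
So ceil(log2(9153)) = 14

bits = ceil(log2(9153)) = ceil(13.16) = 14 bits


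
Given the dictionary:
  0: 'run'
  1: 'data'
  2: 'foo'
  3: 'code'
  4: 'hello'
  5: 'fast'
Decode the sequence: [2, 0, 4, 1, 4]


Look up each index in the dictionary:
  2 -> 'foo'
  0 -> 'run'
  4 -> 'hello'
  1 -> 'data'
  4 -> 'hello'

Decoded: "foo run hello data hello"


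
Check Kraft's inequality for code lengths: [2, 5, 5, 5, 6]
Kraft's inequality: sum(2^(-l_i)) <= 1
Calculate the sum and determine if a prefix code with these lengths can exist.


Sum = 2^(-2) + 2^(-5) + 2^(-5) + 2^(-5) + 2^(-6)
    = 0.25 + 0.03125 + 0.03125 + 0.03125 + 0.015625
    = 23/64 = 0.359375
Since 0.359375 <= 1, Kraft's inequality IS satisfied.
A prefix code with these lengths CAN exist.

Kraft sum = 0.359375. Satisfied.


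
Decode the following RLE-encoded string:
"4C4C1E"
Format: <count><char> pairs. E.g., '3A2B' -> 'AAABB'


Expanding each <count><char> pair:
  4C -> 'CCCC'
  4C -> 'CCCC'
  1E -> 'E'

Decoded = CCCCCCCCE


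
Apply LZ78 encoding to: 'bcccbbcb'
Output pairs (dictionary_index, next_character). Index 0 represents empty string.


LZ78 encoding steps:
Dictionary: {0: ''}
Step 1: w='' (idx 0), next='b' -> output (0, 'b'), add 'b' as idx 1
Step 2: w='' (idx 0), next='c' -> output (0, 'c'), add 'c' as idx 2
Step 3: w='c' (idx 2), next='c' -> output (2, 'c'), add 'cc' as idx 3
Step 4: w='b' (idx 1), next='b' -> output (1, 'b'), add 'bb' as idx 4
Step 5: w='c' (idx 2), next='b' -> output (2, 'b'), add 'cb' as idx 5


Encoded: [(0, 'b'), (0, 'c'), (2, 'c'), (1, 'b'), (2, 'b')]


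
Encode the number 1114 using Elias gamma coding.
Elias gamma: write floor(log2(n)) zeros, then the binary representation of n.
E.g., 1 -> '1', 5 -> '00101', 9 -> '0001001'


num_bits = floor(log2(1114)) + 1 = 11
leading_zeros = num_bits - 1 = 10
binary(1114) = 10001011010

Elias gamma(1114) = '0000000000' + '10001011010' = 000000000010001011010 (21 bits)


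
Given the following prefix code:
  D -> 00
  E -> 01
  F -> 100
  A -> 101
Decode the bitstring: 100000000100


Decoding step by step:
Bits 100 -> F
Bits 00 -> D
Bits 00 -> D
Bits 00 -> D
Bits 100 -> F


Decoded message: FDDDF


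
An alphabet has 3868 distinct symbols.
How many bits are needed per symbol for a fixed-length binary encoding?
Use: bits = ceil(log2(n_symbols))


log2(3868) = 11.9174
Bracket: 2^11 = 2048 < 3868 <= 2^12 = 4096
So ceil(log2(3868)) = 12

bits = ceil(log2(3868)) = ceil(11.9174) = 12 bits


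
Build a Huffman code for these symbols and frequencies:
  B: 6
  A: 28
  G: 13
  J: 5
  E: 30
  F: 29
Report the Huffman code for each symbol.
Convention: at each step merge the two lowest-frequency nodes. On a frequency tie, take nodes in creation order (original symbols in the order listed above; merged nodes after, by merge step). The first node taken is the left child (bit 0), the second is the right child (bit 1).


Huffman tree construction:
Step 1: Merge J(5) + B(6) = 11
Step 2: Merge (J+B)(11) + G(13) = 24
Step 3: Merge ((J+B)+G)(24) + A(28) = 52
Step 4: Merge F(29) + E(30) = 59
Step 5: Merge (((J+B)+G)+A)(52) + (F+E)(59) = 111
Read each symbol's code off the tree from the root (left child = 0, right child = 1).

Codes:
  B: 0001 (length 4)
  A: 01 (length 2)
  G: 001 (length 3)
  J: 0000 (length 4)
  E: 11 (length 2)
  F: 10 (length 2)
Average code length: 257/111 = 2.3153 bits/symbol


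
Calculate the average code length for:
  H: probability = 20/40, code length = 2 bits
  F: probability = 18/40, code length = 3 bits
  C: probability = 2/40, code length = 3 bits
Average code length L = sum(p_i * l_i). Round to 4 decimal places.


Weighted contributions p_i * l_i:
  H: (20/40) * 2 = 40/40
  F: (18/40) * 3 = 54/40
  C: (2/40) * 3 = 6/40
Sum = (40 + 54 + 6)/40 = 100/40

L = 100/40 = 2.5000 bits/symbol


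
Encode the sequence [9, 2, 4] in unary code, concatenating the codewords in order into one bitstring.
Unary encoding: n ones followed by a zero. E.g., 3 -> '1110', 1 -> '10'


Encode each number as n ones followed by a terminating 0:
  9 -> 1111111110 (10 bits)
  2 -> 110 (3 bits)
  4 -> 11110 (5 bits)
Total length = 10 + 3 + 5 = 18 bits.

Unary([9, 2, 4]) = 111111111011011110 (18 bits)


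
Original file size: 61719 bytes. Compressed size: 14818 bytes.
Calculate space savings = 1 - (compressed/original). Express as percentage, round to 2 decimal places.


ratio = compressed/original = 14818/61719 = 0.240088
savings = 1 - ratio = 1 - 0.240088 = 0.759912
as a percentage: 0.759912 * 100 = 75.99%

Space savings = 1 - 14818/61719 = 75.99%


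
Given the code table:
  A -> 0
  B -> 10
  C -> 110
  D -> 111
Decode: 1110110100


Decoding:
111 -> D
0 -> A
110 -> C
10 -> B
0 -> A


Result: DACBA


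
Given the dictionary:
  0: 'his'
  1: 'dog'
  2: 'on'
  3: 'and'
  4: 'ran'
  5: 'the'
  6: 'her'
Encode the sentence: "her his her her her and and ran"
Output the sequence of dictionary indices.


Look up each word in the dictionary:
  'her' -> 6
  'his' -> 0
  'her' -> 6
  'her' -> 6
  'her' -> 6
  'and' -> 3
  'and' -> 3
  'ran' -> 4

Encoded: [6, 0, 6, 6, 6, 3, 3, 4]


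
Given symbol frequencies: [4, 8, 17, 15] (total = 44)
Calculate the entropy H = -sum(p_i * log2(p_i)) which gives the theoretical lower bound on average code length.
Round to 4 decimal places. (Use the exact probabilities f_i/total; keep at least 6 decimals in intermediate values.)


Per-symbol terms -p_i * log2(p_i) with p_i = f_i/44:
  p = 4/44 = 0.090909: log2(p) = -3.459432, -p*log2(p) = 0.314494
  p = 8/44 = 0.181818: log2(p) = -2.459432, -p*log2(p) = 0.447169
  p = 17/44 = 0.386364: log2(p) = -1.371969, -p*log2(p) = 0.530079
  p = 15/44 = 0.340909: log2(p) = -1.552541, -p*log2(p) = 0.529275
H = 0.314494 + 0.447169 + 0.530079 + 0.529275 = 1.821017

H = 1.821 bits/symbol


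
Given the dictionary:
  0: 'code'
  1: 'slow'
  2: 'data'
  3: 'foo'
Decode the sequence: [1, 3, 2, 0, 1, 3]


Look up each index in the dictionary:
  1 -> 'slow'
  3 -> 'foo'
  2 -> 'data'
  0 -> 'code'
  1 -> 'slow'
  3 -> 'foo'

Decoded: "slow foo data code slow foo"


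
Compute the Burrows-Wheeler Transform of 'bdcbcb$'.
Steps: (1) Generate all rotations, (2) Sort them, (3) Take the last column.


Rotations (sorted):
  0: $bdcbcb -> last char: b
  1: b$bdcbc -> last char: c
  2: bcb$bdc -> last char: c
  3: bdcbcb$ -> last char: $
  4: cb$bdcb -> last char: b
  5: cbcb$bd -> last char: d
  6: dcbcb$b -> last char: b


BWT = bcc$bdb


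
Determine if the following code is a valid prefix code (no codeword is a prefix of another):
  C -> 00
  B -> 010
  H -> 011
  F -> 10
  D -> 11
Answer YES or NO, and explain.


Checking each pair (does one codeword prefix another?):
  C='00' vs B='010': no prefix
  C='00' vs H='011': no prefix
  C='00' vs F='10': no prefix
  C='00' vs D='11': no prefix
  B='010' vs C='00': no prefix
  B='010' vs H='011': no prefix
  B='010' vs F='10': no prefix
  B='010' vs D='11': no prefix
  H='011' vs C='00': no prefix
  H='011' vs B='010': no prefix
  H='011' vs F='10': no prefix
  H='011' vs D='11': no prefix
  F='10' vs C='00': no prefix
  F='10' vs B='010': no prefix
  F='10' vs H='011': no prefix
  F='10' vs D='11': no prefix
  D='11' vs C='00': no prefix
  D='11' vs B='010': no prefix
  D='11' vs H='011': no prefix
  D='11' vs F='10': no prefix
No violation found over all pairs.

YES -- this is a valid prefix code. No codeword is a prefix of any other codeword.


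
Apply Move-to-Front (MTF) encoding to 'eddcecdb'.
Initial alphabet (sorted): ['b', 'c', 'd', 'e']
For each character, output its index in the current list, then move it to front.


MTF encoding:
'e': index 3 in ['b', 'c', 'd', 'e'] -> ['e', 'b', 'c', 'd']
'd': index 3 in ['e', 'b', 'c', 'd'] -> ['d', 'e', 'b', 'c']
'd': index 0 in ['d', 'e', 'b', 'c'] -> ['d', 'e', 'b', 'c']
'c': index 3 in ['d', 'e', 'b', 'c'] -> ['c', 'd', 'e', 'b']
'e': index 2 in ['c', 'd', 'e', 'b'] -> ['e', 'c', 'd', 'b']
'c': index 1 in ['e', 'c', 'd', 'b'] -> ['c', 'e', 'd', 'b']
'd': index 2 in ['c', 'e', 'd', 'b'] -> ['d', 'c', 'e', 'b']
'b': index 3 in ['d', 'c', 'e', 'b'] -> ['b', 'd', 'c', 'e']


Output: [3, 3, 0, 3, 2, 1, 2, 3]


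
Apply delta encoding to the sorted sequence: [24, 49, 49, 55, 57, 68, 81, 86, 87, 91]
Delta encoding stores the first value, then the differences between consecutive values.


First value: 24
Deltas:
  49 - 24 = 25
  49 - 49 = 0
  55 - 49 = 6
  57 - 55 = 2
  68 - 57 = 11
  81 - 68 = 13
  86 - 81 = 5
  87 - 86 = 1
  91 - 87 = 4


Delta encoded: [24, 25, 0, 6, 2, 11, 13, 5, 1, 4]


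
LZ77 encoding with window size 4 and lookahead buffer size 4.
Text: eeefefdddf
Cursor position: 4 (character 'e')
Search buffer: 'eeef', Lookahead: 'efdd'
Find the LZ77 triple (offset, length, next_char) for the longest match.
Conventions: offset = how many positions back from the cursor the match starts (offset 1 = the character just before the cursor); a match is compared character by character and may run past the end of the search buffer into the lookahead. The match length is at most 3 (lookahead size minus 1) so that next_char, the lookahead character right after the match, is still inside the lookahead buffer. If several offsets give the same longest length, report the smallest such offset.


Try each offset into the search buffer:
  offset=1 (pos 3, char 'f'): match length 0
  offset=2 (pos 2, char 'e'): match length 2
  offset=3 (pos 1, char 'e'): match length 1
  offset=4 (pos 0, char 'e'): match length 1
Longest match has length 2 at offset 2.
next_char = character at position 4 + 2 = 6 -> 'd'

Best match: offset=2, length=2 (matching 'ef' starting at position 2)
LZ77 triple: (2, 2, 'd')


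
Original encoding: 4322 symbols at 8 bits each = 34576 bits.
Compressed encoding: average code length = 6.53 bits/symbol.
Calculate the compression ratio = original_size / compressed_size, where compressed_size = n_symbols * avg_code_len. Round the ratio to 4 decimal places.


original_size = n_symbols * orig_bits = 4322 * 8 = 34576 bits
compressed_size = n_symbols * avg_code_len = 4322 * 6.53 = 28222.66 bits
ratio = original_size / compressed_size = 34576 / 28222.66 = 1.2251

Compression ratio = 1.2251


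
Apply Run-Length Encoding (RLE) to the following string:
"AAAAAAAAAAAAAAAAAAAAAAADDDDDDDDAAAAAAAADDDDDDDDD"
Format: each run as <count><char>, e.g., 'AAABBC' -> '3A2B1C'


Scanning runs left to right:
  i=0: run of 'A' x 23 -> '23A'
  i=23: run of 'D' x 8 -> '8D'
  i=31: run of 'A' x 8 -> '8A'
  i=39: run of 'D' x 9 -> '9D'

RLE = 23A8D8A9D


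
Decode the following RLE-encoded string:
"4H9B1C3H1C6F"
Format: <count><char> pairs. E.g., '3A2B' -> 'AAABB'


Expanding each <count><char> pair:
  4H -> 'HHHH'
  9B -> 'BBBBBBBBB'
  1C -> 'C'
  3H -> 'HHH'
  1C -> 'C'
  6F -> 'FFFFFF'

Decoded = HHHHBBBBBBBBBCHHHCFFFFFF


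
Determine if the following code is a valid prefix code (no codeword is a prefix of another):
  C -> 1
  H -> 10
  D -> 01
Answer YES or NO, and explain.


Checking each pair (does one codeword prefix another?):
  C='1' vs H='10': prefix -- VIOLATION

NO -- this is NOT a valid prefix code. C (1) is a prefix of H (10).


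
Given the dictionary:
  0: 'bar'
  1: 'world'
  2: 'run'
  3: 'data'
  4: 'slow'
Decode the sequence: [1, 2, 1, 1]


Look up each index in the dictionary:
  1 -> 'world'
  2 -> 'run'
  1 -> 'world'
  1 -> 'world'

Decoded: "world run world world"


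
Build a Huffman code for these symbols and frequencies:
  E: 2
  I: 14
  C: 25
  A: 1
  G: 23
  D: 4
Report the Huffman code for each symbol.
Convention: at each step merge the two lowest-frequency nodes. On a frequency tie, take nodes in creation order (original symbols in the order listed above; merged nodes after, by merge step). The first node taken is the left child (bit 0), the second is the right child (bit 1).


Huffman tree construction:
Step 1: Merge A(1) + E(2) = 3
Step 2: Merge (A+E)(3) + D(4) = 7
Step 3: Merge ((A+E)+D)(7) + I(14) = 21
Step 4: Merge (((A+E)+D)+I)(21) + G(23) = 44
Step 5: Merge C(25) + ((((A+E)+D)+I)+G)(44) = 69
Read each symbol's code off the tree from the root (left child = 0, right child = 1).

Codes:
  E: 10001 (length 5)
  I: 101 (length 3)
  C: 0 (length 1)
  A: 10000 (length 5)
  G: 11 (length 2)
  D: 1001 (length 4)
Average code length: 144/69 = 2.0870 bits/symbol


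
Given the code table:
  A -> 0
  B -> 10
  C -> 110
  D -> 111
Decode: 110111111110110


Decoding:
110 -> C
111 -> D
111 -> D
110 -> C
110 -> C


Result: CDDCC


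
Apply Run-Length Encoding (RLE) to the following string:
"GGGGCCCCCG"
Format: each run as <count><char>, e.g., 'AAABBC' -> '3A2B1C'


Scanning runs left to right:
  i=0: run of 'G' x 4 -> '4G'
  i=4: run of 'C' x 5 -> '5C'
  i=9: run of 'G' x 1 -> '1G'

RLE = 4G5C1G


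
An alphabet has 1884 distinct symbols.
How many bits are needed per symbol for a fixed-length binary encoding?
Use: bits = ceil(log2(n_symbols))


log2(1884) = 10.8796
Bracket: 2^10 = 1024 < 1884 <= 2^11 = 2048
So ceil(log2(1884)) = 11

bits = ceil(log2(1884)) = ceil(10.8796) = 11 bits


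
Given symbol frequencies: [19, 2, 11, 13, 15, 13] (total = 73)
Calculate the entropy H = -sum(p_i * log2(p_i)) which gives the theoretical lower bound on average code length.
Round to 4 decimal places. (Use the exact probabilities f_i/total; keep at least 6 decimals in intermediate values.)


Per-symbol terms -p_i * log2(p_i) with p_i = f_i/73:
  p = 19/73 = 0.260274: log2(p) = -1.941897, -p*log2(p) = 0.505425
  p = 2/73 = 0.027397: log2(p) = -5.189825, -p*log2(p) = 0.142187
  p = 11/73 = 0.150685: log2(p) = -2.730393, -p*log2(p) = 0.411429
  p = 13/73 = 0.178082: log2(p) = -2.489385, -p*log2(p) = 0.443315
  p = 15/73 = 0.205479: log2(p) = -2.282934, -p*log2(p) = 0.469096
  p = 13/73 = 0.178082: log2(p) = -2.489385, -p*log2(p) = 0.443315
H = 0.505425 + 0.142187 + 0.411429 + 0.443315 + 0.469096 + 0.443315 = 2.414767

H = 2.4148 bits/symbol


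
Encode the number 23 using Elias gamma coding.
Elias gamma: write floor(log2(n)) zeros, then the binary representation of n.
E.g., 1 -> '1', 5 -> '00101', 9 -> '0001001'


num_bits = floor(log2(23)) + 1 = 5
leading_zeros = num_bits - 1 = 4
binary(23) = 10111

Elias gamma(23) = '0000' + '10111' = 000010111 (9 bits)


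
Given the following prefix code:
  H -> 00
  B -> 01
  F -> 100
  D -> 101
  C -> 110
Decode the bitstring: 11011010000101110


Decoding step by step:
Bits 110 -> C
Bits 110 -> C
Bits 100 -> F
Bits 00 -> H
Bits 101 -> D
Bits 110 -> C


Decoded message: CCFHDC


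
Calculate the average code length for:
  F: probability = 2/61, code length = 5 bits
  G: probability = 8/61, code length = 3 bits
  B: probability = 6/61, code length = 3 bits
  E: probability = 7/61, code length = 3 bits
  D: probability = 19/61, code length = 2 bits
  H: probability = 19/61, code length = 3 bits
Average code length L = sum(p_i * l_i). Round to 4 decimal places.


Weighted contributions p_i * l_i:
  F: (2/61) * 5 = 10/61
  G: (8/61) * 3 = 24/61
  B: (6/61) * 3 = 18/61
  E: (7/61) * 3 = 21/61
  D: (19/61) * 2 = 38/61
  H: (19/61) * 3 = 57/61
Sum = (10 + 24 + 18 + 21 + 38 + 57)/61 = 168/61

L = 168/61 = 2.7541 bits/symbol


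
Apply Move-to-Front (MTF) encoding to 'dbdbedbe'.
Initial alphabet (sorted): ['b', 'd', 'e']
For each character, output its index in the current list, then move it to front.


MTF encoding:
'd': index 1 in ['b', 'd', 'e'] -> ['d', 'b', 'e']
'b': index 1 in ['d', 'b', 'e'] -> ['b', 'd', 'e']
'd': index 1 in ['b', 'd', 'e'] -> ['d', 'b', 'e']
'b': index 1 in ['d', 'b', 'e'] -> ['b', 'd', 'e']
'e': index 2 in ['b', 'd', 'e'] -> ['e', 'b', 'd']
'd': index 2 in ['e', 'b', 'd'] -> ['d', 'e', 'b']
'b': index 2 in ['d', 'e', 'b'] -> ['b', 'd', 'e']
'e': index 2 in ['b', 'd', 'e'] -> ['e', 'b', 'd']


Output: [1, 1, 1, 1, 2, 2, 2, 2]


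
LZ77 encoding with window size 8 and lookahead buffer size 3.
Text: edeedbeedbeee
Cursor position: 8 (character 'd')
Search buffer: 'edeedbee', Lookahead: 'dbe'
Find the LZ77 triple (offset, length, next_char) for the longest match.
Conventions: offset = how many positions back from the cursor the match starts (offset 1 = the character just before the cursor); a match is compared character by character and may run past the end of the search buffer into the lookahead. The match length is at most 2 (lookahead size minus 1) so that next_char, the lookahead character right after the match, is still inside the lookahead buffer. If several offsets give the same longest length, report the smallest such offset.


Try each offset into the search buffer:
  offset=1 (pos 7, char 'e'): match length 0
  offset=2 (pos 6, char 'e'): match length 0
  offset=3 (pos 5, char 'b'): match length 0
  offset=4 (pos 4, char 'd'): match length 2
  offset=5 (pos 3, char 'e'): match length 0
  offset=6 (pos 2, char 'e'): match length 0
  offset=7 (pos 1, char 'd'): match length 1
  offset=8 (pos 0, char 'e'): match length 0
Longest match has length 2 at offset 4.
next_char = character at position 8 + 2 = 10 -> 'e'

Best match: offset=4, length=2 (matching 'db' starting at position 4)
LZ77 triple: (4, 2, 'e')


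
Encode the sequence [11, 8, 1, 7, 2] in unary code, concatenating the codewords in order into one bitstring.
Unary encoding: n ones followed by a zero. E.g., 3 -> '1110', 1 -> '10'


Encode each number as n ones followed by a terminating 0:
  11 -> 111111111110 (12 bits)
  8 -> 111111110 (9 bits)
  1 -> 10 (2 bits)
  7 -> 11111110 (8 bits)
  2 -> 110 (3 bits)
Total length = 12 + 9 + 2 + 8 + 3 = 34 bits.

Unary([11, 8, 1, 7, 2]) = 1111111111101111111101011111110110 (34 bits)


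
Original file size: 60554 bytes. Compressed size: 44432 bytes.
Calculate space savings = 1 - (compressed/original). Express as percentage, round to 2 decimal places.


ratio = compressed/original = 44432/60554 = 0.733758
savings = 1 - ratio = 1 - 0.733758 = 0.266242
as a percentage: 0.266242 * 100 = 26.62%

Space savings = 1 - 44432/60554 = 26.62%


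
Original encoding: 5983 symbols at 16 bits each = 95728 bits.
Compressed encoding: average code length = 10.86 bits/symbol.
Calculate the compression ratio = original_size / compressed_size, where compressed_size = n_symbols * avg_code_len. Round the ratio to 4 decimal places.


original_size = n_symbols * orig_bits = 5983 * 16 = 95728 bits
compressed_size = n_symbols * avg_code_len = 5983 * 10.86 = 64975.38 bits
ratio = original_size / compressed_size = 95728 / 64975.38 = 1.4733

Compression ratio = 1.4733


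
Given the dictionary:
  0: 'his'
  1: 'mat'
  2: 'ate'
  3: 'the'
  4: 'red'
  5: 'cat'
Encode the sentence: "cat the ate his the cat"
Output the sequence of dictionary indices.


Look up each word in the dictionary:
  'cat' -> 5
  'the' -> 3
  'ate' -> 2
  'his' -> 0
  'the' -> 3
  'cat' -> 5

Encoded: [5, 3, 2, 0, 3, 5]


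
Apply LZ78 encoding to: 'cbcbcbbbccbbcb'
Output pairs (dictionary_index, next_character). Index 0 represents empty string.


LZ78 encoding steps:
Dictionary: {0: ''}
Step 1: w='' (idx 0), next='c' -> output (0, 'c'), add 'c' as idx 1
Step 2: w='' (idx 0), next='b' -> output (0, 'b'), add 'b' as idx 2
Step 3: w='c' (idx 1), next='b' -> output (1, 'b'), add 'cb' as idx 3
Step 4: w='cb' (idx 3), next='b' -> output (3, 'b'), add 'cbb' as idx 4
Step 5: w='b' (idx 2), next='c' -> output (2, 'c'), add 'bc' as idx 5
Step 6: w='cbb' (idx 4), next='c' -> output (4, 'c'), add 'cbbc' as idx 6
Step 7: w='b' (idx 2), end of input -> output (2, '')


Encoded: [(0, 'c'), (0, 'b'), (1, 'b'), (3, 'b'), (2, 'c'), (4, 'c'), (2, '')]


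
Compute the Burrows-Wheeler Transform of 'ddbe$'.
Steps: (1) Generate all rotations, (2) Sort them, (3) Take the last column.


Rotations (sorted):
  0: $ddbe -> last char: e
  1: be$dd -> last char: d
  2: dbe$d -> last char: d
  3: ddbe$ -> last char: $
  4: e$ddb -> last char: b


BWT = edd$b


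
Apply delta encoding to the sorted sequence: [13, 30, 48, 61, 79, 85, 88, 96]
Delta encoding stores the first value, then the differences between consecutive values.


First value: 13
Deltas:
  30 - 13 = 17
  48 - 30 = 18
  61 - 48 = 13
  79 - 61 = 18
  85 - 79 = 6
  88 - 85 = 3
  96 - 88 = 8


Delta encoded: [13, 17, 18, 13, 18, 6, 3, 8]


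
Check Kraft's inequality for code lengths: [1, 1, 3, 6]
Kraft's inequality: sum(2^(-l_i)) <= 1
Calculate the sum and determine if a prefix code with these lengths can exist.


Sum = 2^(-1) + 2^(-1) + 2^(-3) + 2^(-6)
    = 0.5 + 0.5 + 0.125 + 0.015625
    = 73/64 = 1.140625
Since 1.140625 > 1, Kraft's inequality is NOT satisfied.
A prefix code with these lengths CANNOT exist.

Kraft sum = 1.140625. Not satisfied.


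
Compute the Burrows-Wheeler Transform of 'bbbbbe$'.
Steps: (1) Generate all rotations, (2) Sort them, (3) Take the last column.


Rotations (sorted):
  0: $bbbbbe -> last char: e
  1: bbbbbe$ -> last char: $
  2: bbbbe$b -> last char: b
  3: bbbe$bb -> last char: b
  4: bbe$bbb -> last char: b
  5: be$bbbb -> last char: b
  6: e$bbbbb -> last char: b


BWT = e$bbbbb
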